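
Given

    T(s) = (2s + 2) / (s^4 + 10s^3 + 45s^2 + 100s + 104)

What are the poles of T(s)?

The poles are the roots of the denominator s^4 + 10s^3 + 45s^2 + 100s + 104 = 0.
No real roots exist; factor into two real quadratics: (s^2 + 4s + 8)(s^2 + 6s + 13) = 0.
Each quadratic gives a conjugate pair via the quadratic formula.

s = -2 + 2j, -2 - 2j, -3 + 2j, -3 - 2j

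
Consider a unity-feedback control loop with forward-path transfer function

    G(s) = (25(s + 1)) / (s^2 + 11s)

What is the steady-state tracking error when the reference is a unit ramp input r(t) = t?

G(s) has one pole at the origin.
This is a Type 1 system. Kv = lim_{s→0} s·G(s) = 25/11.
e_ss = 1/Kv = 1/(25/11) = 11/25 ≈ 0.4400.

e_ss = 0.4400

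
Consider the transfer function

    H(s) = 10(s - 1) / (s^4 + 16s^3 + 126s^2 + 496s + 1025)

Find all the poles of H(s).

The poles are the roots of the denominator s^4 + 16s^3 + 126s^2 + 496s + 1025 = 0.
No real roots exist; factor into two real quadratics: (s^2 + 10s + 41)(s^2 + 6s + 25) = 0.
Each quadratic gives a conjugate pair via the quadratic formula.

s = -5 ± 4j, -3 ± 4j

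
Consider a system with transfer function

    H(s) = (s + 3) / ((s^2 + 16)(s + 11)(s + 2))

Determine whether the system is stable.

The poles can be read from the denominator factors: s = ±4j, -11, -2.
Since the simple pole(s) at s = 4j, -4j lie on the jω-axis with none in the right half-plane, the system is marginally stable.

marginally stable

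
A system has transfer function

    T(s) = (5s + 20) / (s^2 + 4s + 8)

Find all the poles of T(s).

s = -2 ± 2j

The poles are the roots of the denominator s^2 + 4s + 8 = 0.
Using the quadratic formula: s = (-4 ± √(-16))/2 = -2 ± 2j.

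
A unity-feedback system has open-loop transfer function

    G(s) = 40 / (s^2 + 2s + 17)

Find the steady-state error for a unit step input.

e_ss = 0.2982

G(s) has no poles at the origin.
This is a Type 0 system. Kp = lim_{s→0} G(s) = 40/17.
e_ss = 1/(1 + Kp) = 1/(1 + 40/17) = 17/57 ≈ 0.2982.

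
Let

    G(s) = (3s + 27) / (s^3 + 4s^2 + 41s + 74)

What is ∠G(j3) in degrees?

∠G(j3) ≈ -49.97°

At s = j3: numerator = 27 + j9, denominator = 38 + j96.
∠G = ∠num − ∠den = 18.435° − (68.405°) = -49.97°.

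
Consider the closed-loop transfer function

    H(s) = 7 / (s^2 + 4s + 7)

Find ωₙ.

ωₙ ≈ 2.646 rad/s

Compare the denominator to the standard form s^2 + 2ζωₙs + ωₙ².
ωₙ² = 7, so ωₙ = √7 ≈ 2.646 rad/s.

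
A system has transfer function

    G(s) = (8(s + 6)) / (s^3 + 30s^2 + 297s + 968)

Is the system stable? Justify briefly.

stable

The denominator s^3 + 30s^2 + 297s + 968 factors as (s + 11)^2(s + 8), giving poles at s = -11, -11, -8.
Since all poles lie strictly in the left half-plane, the system is stable.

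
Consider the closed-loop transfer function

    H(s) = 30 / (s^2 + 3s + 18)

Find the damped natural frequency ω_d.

ω_d ≈ 3.969 rad/s

Comparing s^2 + 3s + 18 to s^2 + 2ζωₙs + ωₙ²: ωₙ = √18 ≈ 4.243 rad/s and ζ = 3/(2·√18) ≈ 0.3536.
ζωₙ = 3/2 = 1.5, so ω_d = ωₙ√(1−ζ²) = √(ωₙ² − (ζωₙ)²) = √(18 − 1.5²) = √15.75 ≈ 3.969 rad/s.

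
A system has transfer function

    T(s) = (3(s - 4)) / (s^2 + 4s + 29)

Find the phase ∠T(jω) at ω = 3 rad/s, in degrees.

At s = j3: numerator = -12 + j9, denominator = 20 + j12.
∠T = ∠num − ∠den = 143.13° − (30.964°) = 112.2°.

∠T(j3) ≈ 112.2°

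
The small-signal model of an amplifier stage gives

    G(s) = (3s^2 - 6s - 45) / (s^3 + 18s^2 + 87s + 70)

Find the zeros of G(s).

s = -3, 5

Set the numerator to zero: 3s^2 - 6s - 45 = 0, i.e. 3·(s^2 - 2s - 15) = 0.
Factoring: (s + 3)(s - 5) = 0.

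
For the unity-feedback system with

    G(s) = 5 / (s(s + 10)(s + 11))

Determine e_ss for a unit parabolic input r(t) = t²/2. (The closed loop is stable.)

G(s) has one pole at the origin.
This is a Type 1 system; Ka = lim_{s→0} s^2·G(s) = 0, so the steady-state error for a parabola input is infinite.

e_ss = ∞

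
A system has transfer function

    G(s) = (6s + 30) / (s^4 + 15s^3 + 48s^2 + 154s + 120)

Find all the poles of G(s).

s = -1 + 3j, -1 - 3j, -12, -1

The poles are the roots of the denominator s^4 + 15s^3 + 48s^2 + 154s + 120 = 0.
Trying s = -12: the polynomial evaluates to 0, so (s + 12) is a factor.
Dividing out leaves s^3 + 3s^2 + 12s + 10 = 0.
This factors further as (s^2 + 2s + 10)(s + 1) = 0.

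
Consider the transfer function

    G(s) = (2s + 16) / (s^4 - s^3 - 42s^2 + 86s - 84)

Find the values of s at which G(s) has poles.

The poles are the roots of the denominator s^4 - s^3 - 42s^2 + 86s - 84 = 0.
Trying s = 6: the polynomial evaluates to 0, so (s - 6) is a factor.
Dividing out leaves s^3 + 5s^2 - 12s + 14 = 0.
This factors further as (s^2 - 2s + 2)(s + 7) = 0.

s = 6, 1 + j, 1 - j, -7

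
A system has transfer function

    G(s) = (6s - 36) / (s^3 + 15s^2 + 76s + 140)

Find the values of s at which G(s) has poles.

s = -4 ± 2j, -7

The poles are the roots of the denominator s^3 + 15s^2 + 76s + 140 = 0.
Trying s = -7: the polynomial evaluates to 0, so (s + 7) is a factor.
Dividing out leaves s^2 + 8s + 20 = 0.
The quadratic formula then gives s = -4 ± 2j.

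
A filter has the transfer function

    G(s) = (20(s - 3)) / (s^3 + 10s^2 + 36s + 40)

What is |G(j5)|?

|G(j5)| ≈ 0.5372

Substitute s = j5: numerator = -60 + j100, denominator = -210 + j55.
|G(j5)| = |-60 + j100| / |-210 + j55| = 116.62 / 217.08 ≈ 0.5372.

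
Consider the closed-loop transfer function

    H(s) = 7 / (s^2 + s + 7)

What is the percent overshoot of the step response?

Comparing s^2 + s + 7 to s^2 + 2ζωₙs + ωₙ²: ωₙ = √7 ≈ 2.646 rad/s and ζ = 1/(2·√7) ≈ 0.1890.
%OS = 100·exp(−πζ/√(1−ζ²)) = 100·exp(−π·0.1890/√(1−0.1890²)) ≈ 54.6%.

%OS ≈ 54.6%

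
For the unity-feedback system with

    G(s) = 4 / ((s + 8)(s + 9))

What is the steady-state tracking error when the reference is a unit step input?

e_ss = 0.9474

G(s) has no poles at the origin.
This is a Type 0 system. Kp = lim_{s→0} G(s) = 4/72 = 1/18.
e_ss = 1/(1 + Kp) = 1/(1 + 1/18) = 18/19 ≈ 0.9474.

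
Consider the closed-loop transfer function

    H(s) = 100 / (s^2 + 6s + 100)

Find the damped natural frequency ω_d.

ω_d ≈ 9.539 rad/s

Comparing s^2 + 6s + 100 to s^2 + 2ζωₙs + ωₙ²: ωₙ = 10 rad/s and ζ = 6/(2·10) = 0.3.
ζωₙ = 6/2 = 3, so ω_d = ωₙ√(1−ζ²) = √(ωₙ² − (ζωₙ)²) = √(100 − 3²) = √91 ≈ 9.539 rad/s.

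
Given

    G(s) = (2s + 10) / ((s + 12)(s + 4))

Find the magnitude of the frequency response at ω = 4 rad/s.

|G(j4)| ≈ 0.1790

Substitute s = j4: numerator = 10 + j8, denominator = 32 + j64.
|G(j4)| = |10 + j8| / |32 + j64| = 12.806 / 71.554 ≈ 0.1790.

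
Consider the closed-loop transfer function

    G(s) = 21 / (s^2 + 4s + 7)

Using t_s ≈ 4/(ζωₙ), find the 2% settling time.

t_s ≈ 2 s

Comparing s^2 + 4s + 7 to s^2 + 2ζωₙs + ωₙ²: ωₙ = √7 ≈ 2.646 rad/s and ζ = 4/(2·√7) ≈ 0.7559.
ζωₙ = 4/2 = 2, so t_s ≈ 4/(ζωₙ) = 4/2 = 2 s.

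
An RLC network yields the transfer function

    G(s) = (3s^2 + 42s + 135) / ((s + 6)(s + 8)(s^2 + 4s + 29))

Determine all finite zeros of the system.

Set the numerator to zero: 3s^2 + 42s + 135 = 0, i.e. 3·(s^2 + 14s + 45) = 0.
Factoring: (s + 9)(s + 5) = 0.

s = -9, -5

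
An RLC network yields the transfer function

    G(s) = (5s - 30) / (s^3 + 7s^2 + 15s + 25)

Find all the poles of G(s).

s = -1 ± 2j, -5

The poles are the roots of the denominator s^3 + 7s^2 + 15s + 25 = 0.
Trying s = -5: the polynomial evaluates to 0, so (s + 5) is a factor.
Dividing out leaves s^2 + 2s + 5 = 0.
The quadratic formula then gives s = -1 ± 2j.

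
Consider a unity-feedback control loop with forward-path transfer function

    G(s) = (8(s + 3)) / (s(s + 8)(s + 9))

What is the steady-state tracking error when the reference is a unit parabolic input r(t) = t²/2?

G(s) has one pole at the origin.
This is a Type 1 system; Ka = lim_{s→0} s^2·G(s) = 0, so the steady-state error for a parabola input is infinite.

e_ss = ∞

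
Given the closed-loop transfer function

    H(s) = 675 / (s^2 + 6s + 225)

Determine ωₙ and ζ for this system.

ωₙ = 15 rad/s, ζ = 0.2

Compare the denominator to the standard form s^2 + 2ζωₙs + ωₙ².
ωₙ² = 225, so ωₙ = 15 rad/s.
2ζωₙ = 6, so ζ = 6/(2·15) = 0.2.
With ζ = 0.2 the response is underdamped.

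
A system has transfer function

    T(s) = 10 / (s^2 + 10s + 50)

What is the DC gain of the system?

T(0) = 1/5 ≈ 0.2000

Set s = 0: T(0) = (10) / (50) = 1/5.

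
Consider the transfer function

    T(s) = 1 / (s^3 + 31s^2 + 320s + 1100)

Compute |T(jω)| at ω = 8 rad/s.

|T(j8)| ≈ 0.0004483

Substitute s = j8: numerator = 1, denominator = -884 + j2048.
|T(j8)| = |1| / |-884 + j2048| = 1 / 2230.6 ≈ 0.0004483.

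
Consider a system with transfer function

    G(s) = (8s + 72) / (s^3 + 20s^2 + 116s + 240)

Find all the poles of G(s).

The poles are the roots of the denominator s^3 + 20s^2 + 116s + 240 = 0.
Trying s = -12: the polynomial evaluates to 0, so (s + 12) is a factor.
Dividing out leaves s^2 + 8s + 20 = 0.
The quadratic formula then gives s = -4 ± 2j.

s = -4 + 2j, -4 - 2j, -12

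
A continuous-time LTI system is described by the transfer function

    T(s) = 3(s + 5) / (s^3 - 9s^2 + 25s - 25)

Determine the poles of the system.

The poles are the roots of the denominator s^3 - 9s^2 + 25s - 25 = 0.
Trying s = 5: the polynomial evaluates to 0, so (s - 5) is a factor.
Dividing out leaves s^2 - 4s + 5 = 0.
The quadratic formula then gives s = 2 ± 1j.

s = 5, 2 + j, 2 - j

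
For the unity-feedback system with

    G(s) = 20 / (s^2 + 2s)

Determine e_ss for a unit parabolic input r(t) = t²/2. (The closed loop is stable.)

G(s) has one pole at the origin.
This is a Type 1 system; Ka = lim_{s→0} s^2·G(s) = 0, so the steady-state error for a parabola input is infinite.

e_ss = ∞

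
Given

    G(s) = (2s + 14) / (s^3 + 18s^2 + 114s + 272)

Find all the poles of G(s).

The poles are the roots of the denominator s^3 + 18s^2 + 114s + 272 = 0.
Trying s = -8: the polynomial evaluates to 0, so (s + 8) is a factor.
Dividing out leaves s^2 + 10s + 34 = 0.
The quadratic formula then gives s = -5 ± 3j.

s = -5 + 3j, -5 - 3j, -8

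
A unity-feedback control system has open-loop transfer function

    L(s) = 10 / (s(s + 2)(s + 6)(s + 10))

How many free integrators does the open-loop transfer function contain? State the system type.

Type 1

The denominator has 1 factor of s at the origin (free integrator), so this is a Type 1 system.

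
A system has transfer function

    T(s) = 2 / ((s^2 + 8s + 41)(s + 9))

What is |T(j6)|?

Substitute s = j6: numerator = 2, denominator = -243 + j462.
|T(j6)| = |2| / |-243 + j462| = 2 / 522.01 ≈ 0.003831.

|T(j6)| ≈ 0.003831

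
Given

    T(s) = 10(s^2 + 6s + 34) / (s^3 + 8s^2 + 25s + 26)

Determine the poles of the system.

s = -3 + 2j, -3 - 2j, -2

The poles are the roots of the denominator s^3 + 8s^2 + 25s + 26 = 0.
Trying s = -2: the polynomial evaluates to 0, so (s + 2) is a factor.
Dividing out leaves s^2 + 6s + 13 = 0.
The quadratic formula then gives s = -3 ± 2j.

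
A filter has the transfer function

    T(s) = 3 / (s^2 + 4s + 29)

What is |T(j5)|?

Substitute s = j5: numerator = 3, denominator = 4 + j20.
|T(j5)| = |3| / |4 + j20| = 3 / 20.396 ≈ 0.1471.

|T(j5)| ≈ 0.1471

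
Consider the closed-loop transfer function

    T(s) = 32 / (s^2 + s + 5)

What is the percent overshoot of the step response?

Comparing s^2 + s + 5 to s^2 + 2ζωₙs + ωₙ²: ωₙ = √5 ≈ 2.236 rad/s and ζ = 1/(2·√5) ≈ 0.2236.
%OS = 100·exp(−πζ/√(1−ζ²)) = 100·exp(−π·0.2236/√(1−0.2236²)) ≈ 48.6%.

%OS ≈ 48.6%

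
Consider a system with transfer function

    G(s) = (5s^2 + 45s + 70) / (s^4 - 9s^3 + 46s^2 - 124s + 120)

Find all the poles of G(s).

s = 2 + 4j, 2 - 4j, 3, 2

The poles are the roots of the denominator s^4 - 9s^3 + 46s^2 - 124s + 120 = 0.
Trying s = 3: the polynomial evaluates to 0, so (s - 3) is a factor.
Dividing out leaves s^3 - 6s^2 + 28s - 40 = 0.
This factors further as (s^2 - 4s + 20)(s - 2) = 0.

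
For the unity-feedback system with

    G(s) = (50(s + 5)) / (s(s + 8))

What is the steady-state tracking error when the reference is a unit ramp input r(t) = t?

e_ss = 0.03200

G(s) has one pole at the origin.
This is a Type 1 system. Kv = lim_{s→0} s·G(s) = 250/8 = 125/4.
e_ss = 1/Kv = 1/(125/4) = 4/125 ≈ 0.03200.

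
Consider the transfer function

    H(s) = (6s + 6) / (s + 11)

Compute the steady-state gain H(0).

H(0) = 6/11 ≈ 0.5455

Set s = 0: H(0) = (6) / (11) = 6/11.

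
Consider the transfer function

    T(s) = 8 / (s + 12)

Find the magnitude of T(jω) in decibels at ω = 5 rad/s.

|T(j5)|_dB ≈ -4.22 dB

Substitute s = j5: numerator = 8, denominator = 12 + j5.
|T(j5)| = |8| / |12 + j5| = 8 / 13 ≈ 0.6154.
In decibels: 20·log₁₀(0.6154) ≈ -4.22 dB.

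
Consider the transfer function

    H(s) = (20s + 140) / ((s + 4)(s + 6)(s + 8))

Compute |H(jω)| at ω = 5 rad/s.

Substitute s = j5: numerator = 140 + j100, denominator = -258 + j395.
|H(j5)| = |140 + j100| / |-258 + j395| = 172.05 / 471.79 ≈ 0.3647.

|H(j5)| ≈ 0.3647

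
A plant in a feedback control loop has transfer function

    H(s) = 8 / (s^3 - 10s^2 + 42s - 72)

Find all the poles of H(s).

The poles are the roots of the denominator s^3 - 10s^2 + 42s - 72 = 0.
Trying s = 4: the polynomial evaluates to 0, so (s - 4) is a factor.
Dividing out leaves s^2 - 6s + 18 = 0.
The quadratic formula then gives s = 3 ± 3j.

s = 3 ± 3j, 4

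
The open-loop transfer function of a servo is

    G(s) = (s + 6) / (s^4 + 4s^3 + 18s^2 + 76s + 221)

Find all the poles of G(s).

The poles are the roots of the denominator s^4 + 4s^3 + 18s^2 + 76s + 221 = 0.
No real roots exist; factor into two real quadratics: (s^2 - 2s + 17)(s^2 + 6s + 13) = 0.
Each quadratic gives a conjugate pair via the quadratic formula.

s = 1 ± 4j, -3 ± 2j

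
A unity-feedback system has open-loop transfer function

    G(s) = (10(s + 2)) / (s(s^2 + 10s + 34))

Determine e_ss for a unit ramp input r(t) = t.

G(s) has one pole at the origin.
This is a Type 1 system. Kv = lim_{s→0} s·G(s) = 20/34 = 10/17.
e_ss = 1/Kv = 1/(10/17) = 17/10 ≈ 1.700.

e_ss = 1.700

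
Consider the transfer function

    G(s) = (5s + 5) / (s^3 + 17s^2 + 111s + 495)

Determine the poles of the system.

s = -3 + 6j, -3 - 6j, -11

The poles are the roots of the denominator s^3 + 17s^2 + 111s + 495 = 0.
Trying s = -11: the polynomial evaluates to 0, so (s + 11) is a factor.
Dividing out leaves s^2 + 6s + 45 = 0.
The quadratic formula then gives s = -3 ± 6j.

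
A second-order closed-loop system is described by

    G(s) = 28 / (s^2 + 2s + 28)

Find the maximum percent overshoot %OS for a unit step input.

Comparing s^2 + 2s + 28 to s^2 + 2ζωₙs + ωₙ²: ωₙ = √28 ≈ 5.292 rad/s and ζ = 2/(2·√28) ≈ 0.1890.
%OS = 100·exp(−πζ/√(1−ζ²)) = 100·exp(−π·0.1890/√(1−0.1890²)) ≈ 54.6%.

%OS ≈ 54.6%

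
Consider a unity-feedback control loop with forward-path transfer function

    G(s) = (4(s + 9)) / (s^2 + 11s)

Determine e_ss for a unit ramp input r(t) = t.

e_ss = 0.3056

G(s) has one pole at the origin.
This is a Type 1 system. Kv = lim_{s→0} s·G(s) = 36/11.
e_ss = 1/Kv = 1/(36/11) = 11/36 ≈ 0.3056.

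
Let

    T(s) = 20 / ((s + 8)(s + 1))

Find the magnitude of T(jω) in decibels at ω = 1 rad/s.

Substitute s = j1: numerator = 20, denominator = 7 + j9.
|T(j1)| = |20| / |7 + j9| = 20 / 11.402 ≈ 1.754.
In decibels: 20·log₁₀(1.754) ≈ 4.88 dB.

|T(j1)|_dB ≈ 4.88 dB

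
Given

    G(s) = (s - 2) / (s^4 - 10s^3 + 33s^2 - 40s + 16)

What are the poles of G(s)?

The poles are the roots of the denominator s^4 - 10s^3 + 33s^2 - 40s + 16 = 0.
Trying s = 1: the polynomial evaluates to 0, so (s - 1) is a factor.
Dividing out leaves s^3 - 9s^2 + 24s - 16 = 0.
This factors further as (s - 4)^2(s - 1) = 0.

s = 1, 4, 4, 1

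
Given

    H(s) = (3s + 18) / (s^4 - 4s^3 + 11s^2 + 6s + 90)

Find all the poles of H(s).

s = 3 + 3j, 3 - 3j, -1 + 2j, -1 - 2j

The poles are the roots of the denominator s^4 - 4s^3 + 11s^2 + 6s + 90 = 0.
No real roots exist; factor into two real quadratics: (s^2 - 6s + 18)(s^2 + 2s + 5) = 0.
Each quadratic gives a conjugate pair via the quadratic formula.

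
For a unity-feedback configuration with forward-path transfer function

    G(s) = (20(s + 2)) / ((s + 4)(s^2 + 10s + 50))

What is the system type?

The denominator has no factor of s at the origin — no free integrator — so this is a Type 0 system.

Type 0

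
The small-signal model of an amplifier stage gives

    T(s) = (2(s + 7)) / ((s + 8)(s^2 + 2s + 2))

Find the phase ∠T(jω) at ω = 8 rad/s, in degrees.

∠T(j8) ≈ -161.7°

At s = j8: numerator = 14 + j16, denominator = -624 - j368.
∠T = ∠num − ∠den = 48.814° − (-149.47°) = 198.3°, which wraps to -161.7°.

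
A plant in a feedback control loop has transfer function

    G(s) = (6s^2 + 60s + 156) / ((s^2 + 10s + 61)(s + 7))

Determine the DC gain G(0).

G(0) = 156/427 ≈ 0.3653

Set s = 0: G(0) = (156) / (427) = 156/427.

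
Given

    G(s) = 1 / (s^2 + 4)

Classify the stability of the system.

The denominator s^2 + 4 factors as (s^2 + 4), giving poles at s = ±2j.
Since the simple pole(s) at s = 2j, -2j lie on the jω-axis with none in the right half-plane, the system is marginally stable.

marginally stable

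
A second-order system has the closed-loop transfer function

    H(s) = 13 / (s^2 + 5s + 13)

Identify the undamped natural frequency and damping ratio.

ωₙ ≈ 3.606 rad/s, ζ ≈ 0.6934

Compare the denominator to the standard form s^2 + 2ζωₙs + ωₙ².
ωₙ² = 13, so ωₙ = √13 ≈ 3.606 rad/s.
2ζωₙ = 5, so ζ = 5/(2·√13) ≈ 0.6934.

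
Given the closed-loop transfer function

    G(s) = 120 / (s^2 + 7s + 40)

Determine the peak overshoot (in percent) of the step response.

%OS ≈ 12.4%

Comparing s^2 + 7s + 40 to s^2 + 2ζωₙs + ωₙ²: ωₙ = √40 ≈ 6.325 rad/s and ζ = 7/(2·√40) ≈ 0.5534.
%OS = 100·exp(−πζ/√(1−ζ²)) = 100·exp(−π·0.5534/√(1−0.5534²)) ≈ 12.4%.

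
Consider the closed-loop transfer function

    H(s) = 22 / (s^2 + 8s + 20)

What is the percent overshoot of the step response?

Comparing s^2 + 8s + 20 to s^2 + 2ζωₙs + ωₙ²: ωₙ = √20 ≈ 4.472 rad/s and ζ = 8/(2·√20) ≈ 0.8944.
%OS = 100·exp(−πζ/√(1−ζ²)) = 100·exp(−π·0.8944/√(1−0.8944²)) ≈ 0.187%.

%OS ≈ 0.187%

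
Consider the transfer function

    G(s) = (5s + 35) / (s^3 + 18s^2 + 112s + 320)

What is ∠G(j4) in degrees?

At s = j4: numerator = 35 + j20, denominator = 32 + j384.
∠G = ∠num − ∠den = 29.745° − (85.236°) = -55.49°.

∠G(j4) ≈ -55.49°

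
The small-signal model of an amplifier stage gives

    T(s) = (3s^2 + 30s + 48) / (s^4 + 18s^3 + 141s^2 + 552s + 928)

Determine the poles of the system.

s = -5 ± 2j, -4 ± 4j

The poles are the roots of the denominator s^4 + 18s^3 + 141s^2 + 552s + 928 = 0.
No real roots exist; factor into two real quadratics: (s^2 + 10s + 29)(s^2 + 8s + 32) = 0.
Each quadratic gives a conjugate pair via the quadratic formula.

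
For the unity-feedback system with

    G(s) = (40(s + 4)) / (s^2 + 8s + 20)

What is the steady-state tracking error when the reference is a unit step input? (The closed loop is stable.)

G(s) has no poles at the origin.
This is a Type 0 system. Kp = lim_{s→0} G(s) = 160/20 = 8.
e_ss = 1/(1 + Kp) = 1/(1 + 8) = 1/9 ≈ 0.1111.

e_ss = 0.1111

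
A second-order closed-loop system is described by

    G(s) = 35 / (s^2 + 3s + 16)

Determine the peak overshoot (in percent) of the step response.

Comparing s^2 + 3s + 16 to s^2 + 2ζωₙs + ωₙ²: ωₙ = 4 rad/s and ζ = 3/(2·4) = 0.375.
%OS = 100·exp(−πζ/√(1−ζ²)) = 100·exp(−π·0.375/√(1−0.375²)) ≈ 28.1%.

%OS ≈ 28.1%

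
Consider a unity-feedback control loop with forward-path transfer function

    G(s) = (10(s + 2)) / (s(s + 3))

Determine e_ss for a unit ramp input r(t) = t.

e_ss = 0.1500

G(s) has one pole at the origin.
This is a Type 1 system. Kv = lim_{s→0} s·G(s) = 20/3.
e_ss = 1/Kv = 1/(20/3) = 3/20 ≈ 0.1500.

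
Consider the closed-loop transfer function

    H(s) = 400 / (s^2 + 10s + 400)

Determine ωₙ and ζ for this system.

ωₙ = 20 rad/s, ζ = 0.25

Compare the denominator to the standard form s^2 + 2ζωₙs + ωₙ².
ωₙ² = 400, so ωₙ = 20 rad/s.
2ζωₙ = 10, so ζ = 10/(2·20) = 0.25.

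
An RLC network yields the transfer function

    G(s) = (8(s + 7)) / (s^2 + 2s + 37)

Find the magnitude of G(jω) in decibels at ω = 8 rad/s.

|G(j8)|_dB ≈ 8.66 dB

Substitute s = j8: numerator = 56 + j64, denominator = -27 + j16.
|G(j8)| = |56 + j64| / |-27 + j16| = 85.041 / 31.385 ≈ 2.710.
In decibels: 20·log₁₀(2.710) ≈ 8.66 dB.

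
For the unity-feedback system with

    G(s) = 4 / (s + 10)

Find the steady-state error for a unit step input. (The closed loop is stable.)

G(s) has no poles at the origin.
This is a Type 0 system. Kp = lim_{s→0} G(s) = 4/10 = 2/5.
e_ss = 1/(1 + Kp) = 1/(1 + 2/5) = 5/7 ≈ 0.7143.

e_ss = 0.7143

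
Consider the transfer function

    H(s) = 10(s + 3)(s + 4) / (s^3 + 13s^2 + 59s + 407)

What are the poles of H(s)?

s = -1 + 6j, -1 - 6j, -11

The poles are the roots of the denominator s^3 + 13s^2 + 59s + 407 = 0.
Trying s = -11: the polynomial evaluates to 0, so (s + 11) is a factor.
Dividing out leaves s^2 + 2s + 37 = 0.
The quadratic formula then gives s = -1 ± 6j.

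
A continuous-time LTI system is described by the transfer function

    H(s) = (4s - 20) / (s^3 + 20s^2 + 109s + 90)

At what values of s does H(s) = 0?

Set the numerator to zero: 4s - 20 = 0, i.e. 4·(s - 5) = 0.
So s = 5.

s = 5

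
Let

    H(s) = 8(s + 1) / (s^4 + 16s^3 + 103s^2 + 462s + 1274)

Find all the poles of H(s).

s = -1 ± 5j, -7, -7

The poles are the roots of the denominator s^4 + 16s^3 + 103s^2 + 462s + 1274 = 0.
Trying s = -7: the polynomial evaluates to 0, so (s + 7) is a factor.
Dividing out leaves s^3 + 9s^2 + 40s + 182 = 0.
This factors further as (s^2 + 2s + 26)(s + 7) = 0.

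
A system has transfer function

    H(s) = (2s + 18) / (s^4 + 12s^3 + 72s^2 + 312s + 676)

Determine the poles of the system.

s = -1 ± 5j, -5 ± j

The poles are the roots of the denominator s^4 + 12s^3 + 72s^2 + 312s + 676 = 0.
No real roots exist; factor into two real quadratics: (s^2 + 2s + 26)(s^2 + 10s + 26) = 0.
Each quadratic gives a conjugate pair via the quadratic formula.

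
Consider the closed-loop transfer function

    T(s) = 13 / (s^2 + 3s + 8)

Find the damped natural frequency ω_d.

Comparing s^2 + 3s + 8 to s^2 + 2ζωₙs + ωₙ²: ωₙ = √8 ≈ 2.828 rad/s and ζ = 3/(2·√8) ≈ 0.5303.
ζωₙ = 3/2 = 1.5, so ω_d = ωₙ√(1−ζ²) = √(ωₙ² − (ζωₙ)²) = √(8 − 1.5²) = √5.75 ≈ 2.398 rad/s.

ω_d ≈ 2.398 rad/s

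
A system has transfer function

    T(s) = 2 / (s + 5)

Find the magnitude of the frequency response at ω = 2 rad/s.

Substitute s = j2: numerator = 2, denominator = 5 + j2.
|T(j2)| = |2| / |5 + j2| = 2 / 5.3852 ≈ 0.3714.

|T(j2)| ≈ 0.3714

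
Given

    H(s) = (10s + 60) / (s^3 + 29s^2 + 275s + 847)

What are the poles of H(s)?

s = -7, -11, -11

The poles are the roots of the denominator s^3 + 29s^2 + 275s + 847 = 0.
Trying s = -7: the polynomial evaluates to 0, so (s + 7) is a factor.
Dividing out leaves s^2 + 22s + 121 = 0.
Factoring the quadratic: (s + 11)^2 = 0.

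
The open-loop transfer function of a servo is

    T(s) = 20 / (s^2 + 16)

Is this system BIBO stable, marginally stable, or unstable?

The denominator s^2 + 16 factors as (s^2 + 16), giving poles at s = ±4j.
Since the simple pole(s) at s = ±4j lie on the jω-axis with none in the right half-plane, the system is marginally stable.

marginally stable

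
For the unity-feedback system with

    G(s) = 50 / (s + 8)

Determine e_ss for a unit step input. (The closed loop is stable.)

G(s) has no poles at the origin.
This is a Type 0 system. Kp = lim_{s→0} G(s) = 50/8 = 25/4.
e_ss = 1/(1 + Kp) = 1/(1 + 25/4) = 4/29 ≈ 0.1379.

e_ss = 0.1379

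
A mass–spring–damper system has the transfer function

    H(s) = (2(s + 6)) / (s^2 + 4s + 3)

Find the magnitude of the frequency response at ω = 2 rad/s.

Substitute s = j2: numerator = 12 + j4, denominator = -1 + j8.
|H(j2)| = |12 + j4| / |-1 + j8| = 12.649 / 8.0623 ≈ 1.569.

|H(j2)| ≈ 1.569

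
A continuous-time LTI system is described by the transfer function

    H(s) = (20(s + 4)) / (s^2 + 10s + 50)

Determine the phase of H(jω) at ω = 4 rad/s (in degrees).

∠H(j4) ≈ -4.635°

At s = j4: numerator = 80 + j80, denominator = 34 + j40.
∠H = ∠num − ∠den = 45° − (49.635°) = -4.635°.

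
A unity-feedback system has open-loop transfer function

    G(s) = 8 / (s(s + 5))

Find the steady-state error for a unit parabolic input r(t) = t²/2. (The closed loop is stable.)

e_ss = ∞

G(s) has one pole at the origin.
This is a Type 1 system; Ka = lim_{s→0} s^2·G(s) = 0, so the steady-state error for a parabola input is infinite.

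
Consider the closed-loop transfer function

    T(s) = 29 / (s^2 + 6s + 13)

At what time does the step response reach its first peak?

Comparing s^2 + 6s + 13 to s^2 + 2ζωₙs + ωₙ²: ωₙ = √13 ≈ 3.606 rad/s and ζ = 6/(2·√13) ≈ 0.8321.
ζωₙ = 6/2 = 3, so ω_d = ωₙ√(1−ζ²) = √(ωₙ² − (ζωₙ)²) = √(13 − 3²) = √4 = 2 rad/s.
t_p = π/ω_d = π/2 ≈ 1.571 s.

t_p ≈ 1.571 s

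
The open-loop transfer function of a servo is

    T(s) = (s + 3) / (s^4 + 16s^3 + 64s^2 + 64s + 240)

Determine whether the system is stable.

marginally stable

The denominator s^4 + 16s^3 + 64s^2 + 64s + 240 factors as (s^2 + 4)(s + 10)(s + 6), giving poles at s = 2j, -2j, -10, -6.
Since the simple pole(s) at s = ±2j lie on the jω-axis with none in the right half-plane, the system is marginally stable.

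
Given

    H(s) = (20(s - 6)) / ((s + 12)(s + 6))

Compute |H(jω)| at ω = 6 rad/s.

Substitute s = j6: numerator = -120 + j120, denominator = 36 + j108.
|H(j6)| = |-120 + j120| / |36 + j108| = 169.71 / 113.84 ≈ 1.491.

|H(j6)| ≈ 1.491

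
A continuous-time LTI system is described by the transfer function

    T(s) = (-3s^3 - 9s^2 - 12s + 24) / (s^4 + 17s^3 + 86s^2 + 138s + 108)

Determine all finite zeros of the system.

s = 1, -2 + 2j, -2 - 2j

Set the numerator to zero: -3s^3 - 9s^2 - 12s + 24 = 0, i.e. -3·(s^3 + 3s^2 + 4s - 8) = 0.
Factoring: (s - 1)(s^2 + 4s + 8) = 0.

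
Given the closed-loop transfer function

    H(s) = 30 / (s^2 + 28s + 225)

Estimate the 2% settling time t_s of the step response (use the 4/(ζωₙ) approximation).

Comparing s^2 + 28s + 225 to s^2 + 2ζωₙs + ωₙ²: ωₙ = 15 rad/s and ζ = 28/(2·15) ≈ 0.9333.
ζωₙ = 28/2 = 14, so t_s ≈ 4/(ζωₙ) = 4/14 ≈ 0.2857 s.

t_s ≈ 0.2857 s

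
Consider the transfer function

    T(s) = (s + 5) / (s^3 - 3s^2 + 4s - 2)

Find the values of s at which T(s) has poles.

The poles are the roots of the denominator s^3 - 3s^2 + 4s - 2 = 0.
Trying s = 1: the polynomial evaluates to 0, so (s - 1) is a factor.
Dividing out leaves s^2 - 2s + 2 = 0.
The quadratic formula then gives s = 1 ± 1j.

s = 1 + j, 1 - j, 1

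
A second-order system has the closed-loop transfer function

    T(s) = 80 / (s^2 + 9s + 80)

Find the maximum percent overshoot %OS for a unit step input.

%OS ≈ 16.1%

Comparing s^2 + 9s + 80 to s^2 + 2ζωₙs + ωₙ²: ωₙ = √80 ≈ 8.944 rad/s and ζ = 9/(2·√80) ≈ 0.5031.
%OS = 100·exp(−πζ/√(1−ζ²)) = 100·exp(−π·0.5031/√(1−0.5031²)) ≈ 16.1%.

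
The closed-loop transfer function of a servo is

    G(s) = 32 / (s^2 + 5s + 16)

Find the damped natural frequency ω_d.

Comparing s^2 + 5s + 16 to s^2 + 2ζωₙs + ωₙ²: ωₙ = 4 rad/s and ζ = 5/(2·4) = 0.625.
ζωₙ = 5/2 = 2.5, so ω_d = ωₙ√(1−ζ²) = √(ωₙ² − (ζωₙ)²) = √(16 − 2.5²) = √9.75 ≈ 3.122 rad/s.

ω_d ≈ 3.122 rad/s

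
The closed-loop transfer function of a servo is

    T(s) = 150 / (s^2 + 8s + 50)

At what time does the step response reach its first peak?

t_p ≈ 0.5388 s

Comparing s^2 + 8s + 50 to s^2 + 2ζωₙs + ωₙ²: ωₙ = √50 ≈ 7.071 rad/s and ζ = 8/(2·√50) ≈ 0.5657.
ζωₙ = 8/2 = 4, so ω_d = ωₙ√(1−ζ²) = √(ωₙ² − (ζωₙ)²) = √(50 − 4²) = √34 ≈ 5.831 rad/s.
t_p = π/ω_d = π/5.831 ≈ 0.5388 s.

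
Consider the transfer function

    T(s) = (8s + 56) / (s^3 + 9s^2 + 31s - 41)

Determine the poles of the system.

The poles are the roots of the denominator s^3 + 9s^2 + 31s - 41 = 0.
Trying s = 1: the polynomial evaluates to 0, so (s - 1) is a factor.
Dividing out leaves s^2 + 10s + 41 = 0.
The quadratic formula then gives s = -5 ± 4j.

s = -5 + 4j, -5 - 4j, 1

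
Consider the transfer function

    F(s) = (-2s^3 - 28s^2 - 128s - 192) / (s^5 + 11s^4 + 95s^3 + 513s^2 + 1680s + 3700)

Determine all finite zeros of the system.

s = -4, -4, -6

Set the numerator to zero: -2s^3 - 28s^2 - 128s - 192 = 0, i.e. -2·(s^3 + 14s^2 + 64s + 96) = 0.
Factoring: (s + 4)^2(s + 6) = 0.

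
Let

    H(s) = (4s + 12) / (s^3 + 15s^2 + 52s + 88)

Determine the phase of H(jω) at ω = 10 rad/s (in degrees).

∠H(j10) ≈ -125.5°

At s = j10: numerator = 12 + j40, denominator = -1412 - j480.
∠H = ∠num − ∠den = 73.301° − (-161.22°) = 234.5°, which wraps to -125.5°.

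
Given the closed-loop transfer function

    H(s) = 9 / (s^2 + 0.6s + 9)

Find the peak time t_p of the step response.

Comparing s^2 + 0.6s + 9 to s^2 + 2ζωₙs + ωₙ²: ωₙ = 3 rad/s and ζ = 0.6/(2·3) = 0.1.
ζωₙ = 0.6/2 = 0.3, so ω_d = ωₙ√(1−ζ²) = √(ωₙ² − (ζωₙ)²) = √(9 − 0.3²) = √8.91 ≈ 2.985 rad/s.
t_p = π/ω_d = π/2.985 ≈ 1.052 s.

t_p ≈ 1.052 s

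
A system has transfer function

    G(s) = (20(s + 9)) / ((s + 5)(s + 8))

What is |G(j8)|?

|G(j8)| ≈ 2.256

Substitute s = j8: numerator = 180 + j160, denominator = -24 + j104.
|G(j8)| = |180 + j160| / |-24 + j104| = 240.83 / 106.73 ≈ 2.256.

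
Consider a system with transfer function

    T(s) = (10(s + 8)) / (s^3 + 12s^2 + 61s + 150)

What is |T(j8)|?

|T(j8)| ≈ 0.1829

Substitute s = j8: numerator = 80 + j80, denominator = -618 - j24.
|T(j8)| = |80 + j80| / |-618 - j24| = 113.14 / 618.47 ≈ 0.1829.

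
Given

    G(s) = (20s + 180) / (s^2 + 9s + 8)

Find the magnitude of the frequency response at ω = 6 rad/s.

Substitute s = j6: numerator = 180 + j120, denominator = -28 + j54.
|G(j6)| = |180 + j120| / |-28 + j54| = 216.33 / 60.828 ≈ 3.556.

|G(j6)| ≈ 3.556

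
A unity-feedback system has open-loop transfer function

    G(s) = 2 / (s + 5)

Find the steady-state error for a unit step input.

G(s) has no poles at the origin.
This is a Type 0 system. Kp = lim_{s→0} G(s) = 2/5.
e_ss = 1/(1 + Kp) = 1/(1 + 2/5) = 5/7 ≈ 0.7143.

e_ss = 0.7143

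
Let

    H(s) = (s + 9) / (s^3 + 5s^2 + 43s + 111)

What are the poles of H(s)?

s = -1 ± 6j, -3

The poles are the roots of the denominator s^3 + 5s^2 + 43s + 111 = 0.
Trying s = -3: the polynomial evaluates to 0, so (s + 3) is a factor.
Dividing out leaves s^2 + 2s + 37 = 0.
The quadratic formula then gives s = -1 ± 6j.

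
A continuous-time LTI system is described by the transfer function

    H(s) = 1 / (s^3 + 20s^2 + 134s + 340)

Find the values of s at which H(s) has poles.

The poles are the roots of the denominator s^3 + 20s^2 + 134s + 340 = 0.
Trying s = -10: the polynomial evaluates to 0, so (s + 10) is a factor.
Dividing out leaves s^2 + 10s + 34 = 0.
The quadratic formula then gives s = -5 ± 3j.

s = -5 ± 3j, -10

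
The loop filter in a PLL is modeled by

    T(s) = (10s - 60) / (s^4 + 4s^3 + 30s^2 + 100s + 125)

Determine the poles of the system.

The poles are the roots of the denominator s^4 + 4s^3 + 30s^2 + 100s + 125 = 0.
No real roots exist; factor into two real quadratics: (s^2 + 25)(s^2 + 4s + 5) = 0.
Each quadratic gives a conjugate pair via the quadratic formula.

s = ±5j, -2 ± j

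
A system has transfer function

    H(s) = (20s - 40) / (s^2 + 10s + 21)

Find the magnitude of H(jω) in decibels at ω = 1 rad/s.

|H(j1)|_dB ≈ 6.02 dB

Substitute s = j1: numerator = -40 + j20, denominator = 20 + j10.
|H(j1)| = |-40 + j20| / |20 + j10| = 44.721 / 22.361 = 2.
In decibels: 20·log₁₀(2) ≈ 6.02 dB.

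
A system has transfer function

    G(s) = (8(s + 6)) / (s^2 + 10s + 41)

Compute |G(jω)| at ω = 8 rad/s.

|G(j8)| ≈ 0.9611

Substitute s = j8: numerator = 48 + j64, denominator = -23 + j80.
|G(j8)| = |48 + j64| / |-23 + j80| = 80 / 83.241 ≈ 0.9611.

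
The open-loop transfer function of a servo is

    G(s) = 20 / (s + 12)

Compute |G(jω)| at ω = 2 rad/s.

Substitute s = j2: numerator = 20, denominator = 12 + j2.
|G(j2)| = |20| / |12 + j2| = 20 / 12.166 ≈ 1.644.

|G(j2)| ≈ 1.644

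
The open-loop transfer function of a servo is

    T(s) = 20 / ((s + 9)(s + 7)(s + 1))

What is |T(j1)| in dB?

Substitute s = j1: numerator = 20, denominator = 46 + j78.
|T(j1)| = |20| / |46 + j78| = 20 / 90.554 ≈ 0.2209.
In decibels: 20·log₁₀(0.2209) ≈ -13.1 dB.

|T(j1)|_dB ≈ -13.1 dB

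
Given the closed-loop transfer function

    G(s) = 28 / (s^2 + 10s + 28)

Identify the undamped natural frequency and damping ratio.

Compare the denominator to the standard form s^2 + 2ζωₙs + ωₙ².
ωₙ² = 28, so ωₙ = √28 ≈ 5.292 rad/s.
2ζωₙ = 10, so ζ = 10/(2·√28) ≈ 0.9449.
With ζ = 0.9449 the response is underdamped.

ωₙ ≈ 5.292 rad/s, ζ ≈ 0.9449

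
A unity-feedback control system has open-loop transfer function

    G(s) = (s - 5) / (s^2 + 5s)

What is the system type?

Type 1

Factor s from the denominator: s^2 + 5s = s·(s + 5).
There is 1 pole at the origin, so the system is Type 1.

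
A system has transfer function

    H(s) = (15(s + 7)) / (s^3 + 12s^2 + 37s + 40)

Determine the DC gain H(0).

H(0) = 21/8 ≈ 2.625

Set s = 0: H(0) = (105) / (40) = 21/8.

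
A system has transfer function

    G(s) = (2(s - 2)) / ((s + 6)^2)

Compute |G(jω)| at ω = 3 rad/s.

Substitute s = j3: numerator = -4 + j6, denominator = 27 + j36.
|G(j3)| = |-4 + j6| / |27 + j36| = 7.2111 / 45 ≈ 0.1602.

|G(j3)| ≈ 0.1602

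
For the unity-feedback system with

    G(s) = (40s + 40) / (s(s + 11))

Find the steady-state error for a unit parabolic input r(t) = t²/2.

e_ss = ∞

G(s) has one pole at the origin.
This is a Type 1 system; Ka = lim_{s→0} s^2·G(s) = 0, so the steady-state error for a parabola input is infinite.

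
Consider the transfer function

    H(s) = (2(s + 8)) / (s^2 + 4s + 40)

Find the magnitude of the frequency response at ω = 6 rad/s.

Substitute s = j6: numerator = 16 + j12, denominator = 4 + j24.
|H(j6)| = |16 + j12| / |4 + j24| = 20 / 24.331 ≈ 0.8220.

|H(j6)| ≈ 0.8220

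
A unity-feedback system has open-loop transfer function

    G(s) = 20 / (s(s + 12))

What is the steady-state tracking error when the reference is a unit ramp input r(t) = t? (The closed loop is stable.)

G(s) has one pole at the origin.
This is a Type 1 system. Kv = lim_{s→0} s·G(s) = 20/12 = 5/3.
e_ss = 1/Kv = 1/(5/3) = 3/5 ≈ 0.6000.

e_ss = 0.6000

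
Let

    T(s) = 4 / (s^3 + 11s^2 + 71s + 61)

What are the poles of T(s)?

The poles are the roots of the denominator s^3 + 11s^2 + 71s + 61 = 0.
Trying s = -1: the polynomial evaluates to 0, so (s + 1) is a factor.
Dividing out leaves s^2 + 10s + 61 = 0.
The quadratic formula then gives s = -5 ± 6j.

s = -1, -5 + 6j, -5 - 6j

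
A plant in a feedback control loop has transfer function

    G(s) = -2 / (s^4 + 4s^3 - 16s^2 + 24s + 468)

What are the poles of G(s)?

The poles are the roots of the denominator s^4 + 4s^3 - 16s^2 + 24s + 468 = 0.
No real roots exist; factor into two real quadratics: (s^2 - 6s + 18)(s^2 + 10s + 26) = 0.
Each quadratic gives a conjugate pair via the quadratic formula.

s = 3 + 3j, 3 - 3j, -5 + j, -5 - j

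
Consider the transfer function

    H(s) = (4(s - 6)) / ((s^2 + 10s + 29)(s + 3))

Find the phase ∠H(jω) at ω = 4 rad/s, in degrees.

∠H(j4) ≈ 21.18°

At s = j4: numerator = -24 + j16, denominator = -121 + j172.
∠H = ∠num − ∠den = 146.31° − (125.13°) = 21.18°.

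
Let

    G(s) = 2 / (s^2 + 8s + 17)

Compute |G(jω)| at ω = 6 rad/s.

Substitute s = j6: numerator = 2, denominator = -19 + j48.
|G(j6)| = |2| / |-19 + j48| = 2 / 51.624 ≈ 0.03874.

|G(j6)| ≈ 0.03874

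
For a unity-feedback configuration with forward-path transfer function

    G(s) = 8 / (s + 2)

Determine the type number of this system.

The denominator has no factor of s at the origin — no free integrator — so this is a Type 0 system.

Type 0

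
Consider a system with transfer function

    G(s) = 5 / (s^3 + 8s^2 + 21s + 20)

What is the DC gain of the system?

G(0) = 1/4 ≈ 0.2500

Set s = 0: G(0) = (5) / (20) = 1/4.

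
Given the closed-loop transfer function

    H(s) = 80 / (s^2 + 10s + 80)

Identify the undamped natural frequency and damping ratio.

ωₙ ≈ 8.944 rad/s, ζ ≈ 0.5590

Compare the denominator to the standard form s^2 + 2ζωₙs + ωₙ².
ωₙ² = 80, so ωₙ = √80 ≈ 8.944 rad/s.
2ζωₙ = 10, so ζ = 10/(2·√80) ≈ 0.5590.
With ζ = 0.5590 the response is underdamped.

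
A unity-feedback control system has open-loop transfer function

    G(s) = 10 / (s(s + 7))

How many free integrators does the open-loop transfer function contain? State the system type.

Type 1

The denominator has 1 factor of s at the origin (free integrator), so this is a Type 1 system.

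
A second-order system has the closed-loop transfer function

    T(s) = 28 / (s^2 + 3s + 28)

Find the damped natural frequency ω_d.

ω_d ≈ 5.074 rad/s

Comparing s^2 + 3s + 28 to s^2 + 2ζωₙs + ωₙ²: ωₙ = √28 ≈ 5.292 rad/s and ζ = 3/(2·√28) ≈ 0.2835.
ζωₙ = 3/2 = 1.5, so ω_d = ωₙ√(1−ζ²) = √(ωₙ² − (ζωₙ)²) = √(28 − 1.5²) = √25.75 ≈ 5.074 rad/s.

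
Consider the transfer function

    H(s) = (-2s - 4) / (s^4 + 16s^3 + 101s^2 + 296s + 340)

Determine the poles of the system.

The poles are the roots of the denominator s^4 + 16s^3 + 101s^2 + 296s + 340 = 0.
No real roots exist; factor into two real quadratics: (s^2 + 8s + 17)(s^2 + 8s + 20) = 0.
Each quadratic gives a conjugate pair via the quadratic formula.

s = -4 + j, -4 - j, -4 + 2j, -4 - 2j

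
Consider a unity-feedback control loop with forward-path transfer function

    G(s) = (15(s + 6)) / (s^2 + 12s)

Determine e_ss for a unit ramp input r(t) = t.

G(s) has one pole at the origin.
This is a Type 1 system. Kv = lim_{s→0} s·G(s) = 90/12 = 15/2.
e_ss = 1/Kv = 1/(15/2) = 2/15 ≈ 0.1333.

e_ss = 0.1333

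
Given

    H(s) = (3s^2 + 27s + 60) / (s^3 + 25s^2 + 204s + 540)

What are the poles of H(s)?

The poles are the roots of the denominator s^3 + 25s^2 + 204s + 540 = 0.
Trying s = -6: the polynomial evaluates to 0, so (s + 6) is a factor.
Dividing out leaves s^2 + 19s + 90 = 0.
Factoring the quadratic: (s + 10)(s + 9) = 0.

s = -6, -10, -9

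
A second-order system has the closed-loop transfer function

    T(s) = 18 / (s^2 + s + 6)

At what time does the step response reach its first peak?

Comparing s^2 + s + 6 to s^2 + 2ζωₙs + ωₙ²: ωₙ = √6 ≈ 2.449 rad/s and ζ = 1/(2·√6) ≈ 0.2041.
ζωₙ = 1/2 = 0.5, so ω_d = ωₙ√(1−ζ²) = √(ωₙ² − (ζωₙ)²) = √(6 − 0.5²) = √5.75 ≈ 2.398 rad/s.
t_p = π/ω_d = π/2.398 ≈ 1.310 s.

t_p ≈ 1.310 s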